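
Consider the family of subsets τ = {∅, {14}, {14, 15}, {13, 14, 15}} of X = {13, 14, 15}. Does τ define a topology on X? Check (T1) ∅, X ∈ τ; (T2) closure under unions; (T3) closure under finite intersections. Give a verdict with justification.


τ IS a topology on X.

Axiom (T1): ∅ ∈ τ? Yes; X ∈ τ? Yes.
Axiom (T2/T3): check pairwise unions and intersections of members of τ.
All pairwise intersections and unions checked — each lies in τ. Therefore τ satisfies (T1), (T2), (T3): it IS a topology on X.


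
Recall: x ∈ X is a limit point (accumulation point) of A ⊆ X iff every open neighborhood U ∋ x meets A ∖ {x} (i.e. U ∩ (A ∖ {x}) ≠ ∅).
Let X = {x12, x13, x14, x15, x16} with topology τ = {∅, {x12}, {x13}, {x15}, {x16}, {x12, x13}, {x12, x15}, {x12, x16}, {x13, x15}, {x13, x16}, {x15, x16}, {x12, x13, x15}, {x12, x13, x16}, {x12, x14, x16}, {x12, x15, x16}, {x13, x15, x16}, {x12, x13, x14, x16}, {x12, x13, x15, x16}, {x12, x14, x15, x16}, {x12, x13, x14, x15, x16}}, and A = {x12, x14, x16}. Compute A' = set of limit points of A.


A' = {x14}

For each x ∈ X, list the open sets U ∈ τ with x ∈ U, then check whether U ∩ (A ∖ {x}) ≠ ∅ for every such U.
  x = x12: open {x12} ∋ x has {x12} ∩ (A ∖ {x12}) = ∅, so x is NOT a limit point.
  x = x13: open {x13} ∋ x has {x13} ∩ (A ∖ {x13}) = ∅, so x is NOT a limit point.
  x = x14: opens ∋ x are {x12, x14, x16}, {x12, x13, x14, x16}, {x12, x14, x15, x16}, {x12, x13, x14, x15, x16}; each meets A ∖ {x14}, so x IS a limit point.
  x = x15: open {x15} ∋ x has {x15} ∩ (A ∖ {x15}) = ∅, so x is NOT a limit point.
  x = x16: open {x16} ∋ x has {x16} ∩ (A ∖ {x16}) = ∅, so x is NOT a limit point.
Collecting: A' = {x14}.


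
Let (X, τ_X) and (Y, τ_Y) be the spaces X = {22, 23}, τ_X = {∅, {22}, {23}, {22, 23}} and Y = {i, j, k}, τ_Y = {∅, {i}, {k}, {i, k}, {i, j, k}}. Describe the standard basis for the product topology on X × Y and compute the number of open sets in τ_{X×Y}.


Basis B = {∅ × ∅, {22} × {i}, {22} × {k}, {23} × {i}, {23} × {k}, {22} × {i, k}, {22, 23} × {i}, {22, 23} × {k}, {23} × {i, k}, {22} × {i, j, k}, {23} × {i, j, k}, {22, 23} × {i, k}, {22, 23} × {i, j, k}}; |τ_{X×Y}| = 25.

Enumerate products U × V with U ∈ τ_X, V ∈ τ_Y (deduplicated):
  ∅ × ∅ = {} (∅)
  {22} × {i} = {(22,i)}
  {22} × {k} = {(22,k)}
  {23} × {i} = {(23,i)}
  {23} × {k} = {(23,k)}
  {22} × {i, k} = {(22,i), (22,k)}
  {22, 23} × {i} = {(22,i), (23,i)}
  {22, 23} × {k} = {(22,k), (23,k)}
  {23} × {i, k} = {(23,i), (23,k)}
  {22} × {i, j, k} = {(22,i), (22,j), (22,k)}
  {23} × {i, j, k} = {(23,i), (23,j), (23,k)}
  {22, 23} × {i, k} = {(22,i), (22,k), (23,i), (23,k)}
  {22, 23} × {i, j, k} = {(22,i), (22,j), (22,k), (23,i), (23,j), (23,k)}
These 13 distinct sets form the basis B.
Close under arbitrary unions to get τ_{X×Y}; counting gives |τ_{X×Y}| = 25.


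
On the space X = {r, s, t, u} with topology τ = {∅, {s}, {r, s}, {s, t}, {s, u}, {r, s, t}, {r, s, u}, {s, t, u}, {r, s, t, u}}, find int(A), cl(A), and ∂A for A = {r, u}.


int(A) = ∅, cl(A) = {r, u}, ∂A = {r, u}.

Closed sets in (X, τ) are complements of opens:
  closed(X, τ) = {∅, {r}, {t}, {u}, {r, t}, {r, u}, {t, u}, {r, t, u}, {r, s, t, u}}.
int(A) = ⋃ {U ∈ τ : U ⊆ A}. Opens contained in A: ∅.
Taking the union of these: int(A) = ∅.
cl(A) = ⋂ {C closed : A ⊆ C}. Closed sets containing A: {r, u}, {r, t, u}, {r, s, t, u}.
Intersecting these: cl(A) = {r, u}.
∂A = cl(A) ∖ int(A) = {r, u} ∖ ∅ = {r, u}.


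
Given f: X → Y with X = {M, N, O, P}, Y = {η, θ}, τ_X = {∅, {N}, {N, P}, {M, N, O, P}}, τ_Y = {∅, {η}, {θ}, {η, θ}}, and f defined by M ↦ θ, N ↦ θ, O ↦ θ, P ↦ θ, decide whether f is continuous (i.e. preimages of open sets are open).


f IS continuous.

Compute f^{-1}(U) for each U ∈ τ_Y:
  U = ∅: f^{-1}(U) = ∅ ∈ τ_X ✓.
  U = {η}: f^{-1}(U) = ∅ ∈ τ_X ✓.
  U = {θ}: f^{-1}(U) = {M, N, O, P} ∈ τ_X ✓.
  U = {η, θ}: f^{-1}(U) = {M, N, O, P} ∈ τ_X ✓.
Every preimage lies in τ_X, so f IS continuous.


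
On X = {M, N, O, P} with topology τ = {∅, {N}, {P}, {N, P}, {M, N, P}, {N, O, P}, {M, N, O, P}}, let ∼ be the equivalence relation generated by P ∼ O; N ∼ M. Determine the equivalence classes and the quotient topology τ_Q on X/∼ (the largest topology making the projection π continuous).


X/∼ = {[M=N], [O=P]}; |τ_Q| = 2.

Equivalence classes: [M=N], [O=P].
Quotient map π: X → X/∼ sends M ↦ [M=N], N ↦ [M=N], O ↦ [O=P], P ↦ [O=P].
For each subset V ⊆ X/∼, compute π^{-1}(V) ⊆ X and check whether π^{-1}(V) ∈ τ. V is open in τ_Q iff π^{-1}(V) ∈ τ.
  V = {}: π^{-1}(V) = ∅ ∈ τ ✓.
  V = {[M=N]}: π^{-1}(V) = {M, N} ∉ τ ✗.
  V = {[O=P]}: π^{-1}(V) = {O, P} ∉ τ ✗.
  V = {[M=N], [O=P]}: π^{-1}(V) = {M, N, O, P} ∈ τ ✓.
Open sets in the quotient: τ_Q = {{}, {[M=N], [O=P]}} (2 elements).


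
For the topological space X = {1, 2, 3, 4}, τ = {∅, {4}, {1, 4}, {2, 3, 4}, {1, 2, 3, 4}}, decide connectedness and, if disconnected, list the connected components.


(X, τ) is connected.

Find clopen sets (U ∈ τ with X ∖ U ∈ τ):
  U = ∅, X ∖ U = {1, 2, 3, 4} — both open, so U is clopen.
  U = {1, 2, 3, 4}, X ∖ U = ∅ — both open, so U is clopen.
Only trivial clopens (∅ and X) exist, so (X, τ) is connected.
Compute connected components by grouping points that agree on all clopens:
  component: {1, 2, 3, 4}


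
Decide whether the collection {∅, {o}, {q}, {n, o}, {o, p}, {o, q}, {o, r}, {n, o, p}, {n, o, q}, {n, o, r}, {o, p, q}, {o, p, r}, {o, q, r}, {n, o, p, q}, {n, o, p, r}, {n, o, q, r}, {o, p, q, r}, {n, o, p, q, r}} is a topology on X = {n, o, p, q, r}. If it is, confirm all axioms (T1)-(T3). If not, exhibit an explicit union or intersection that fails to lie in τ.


τ IS a topology on X.

Axiom (T1): ∅ ∈ τ? Yes; X ∈ τ? Yes.
Axiom (T2/T3): check pairwise unions and intersections of members of τ.
All pairwise intersections and unions checked — each lies in τ. Therefore τ satisfies (T1), (T2), (T3): it IS a topology on X.


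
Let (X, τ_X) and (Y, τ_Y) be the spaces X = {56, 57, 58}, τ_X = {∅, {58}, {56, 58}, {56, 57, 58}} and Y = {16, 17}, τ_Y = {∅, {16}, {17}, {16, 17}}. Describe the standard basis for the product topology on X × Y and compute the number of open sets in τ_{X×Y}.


Basis B = {∅ × ∅, {58} × {16}, {58} × {17}, {56, 58} × {16}, {56, 58} × {17}, {58} × {16, 17}, {56, 57, 58} × {16}, {56, 57, 58} × {17}, {56, 58} × {16, 17}, {56, 57, 58} × {16, 17}}; |τ_{X×Y}| = 16.

Enumerate products U × V with U ∈ τ_X, V ∈ τ_Y (deduplicated):
  ∅ × ∅ = {} (∅)
  {58} × {16} = {(58,16)}
  {58} × {17} = {(58,17)}
  {56, 58} × {16} = {(56,16), (58,16)}
  {56, 58} × {17} = {(56,17), (58,17)}
  {58} × {16, 17} = {(58,16), (58,17)}
  {56, 57, 58} × {16} = {(56,16), (57,16), (58,16)}
  {56, 57, 58} × {17} = {(56,17), (57,17), (58,17)}
  {56, 58} × {16, 17} = {(56,16), (56,17), (58,16), (58,17)}
  {56, 57, 58} × {16, 17} = {(56,16), (56,17), (57,16), (57,17), (58,16), (58,17)}
These 10 distinct sets form the basis B.
Close under arbitrary unions to get τ_{X×Y}; counting gives |τ_{X×Y}| = 16.


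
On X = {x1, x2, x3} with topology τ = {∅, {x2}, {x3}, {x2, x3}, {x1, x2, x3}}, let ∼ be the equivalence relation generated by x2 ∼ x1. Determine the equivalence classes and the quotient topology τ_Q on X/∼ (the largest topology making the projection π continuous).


X/∼ = {[x1=x2], [x3]}; |τ_Q| = 3.

Equivalence classes: [x1=x2], [x3].
Quotient map π: X → X/∼ sends x1 ↦ [x1=x2], x2 ↦ [x1=x2], x3 ↦ [x3].
For each subset V ⊆ X/∼, compute π^{-1}(V) ⊆ X and check whether π^{-1}(V) ∈ τ. V is open in τ_Q iff π^{-1}(V) ∈ τ.
  V = {}: π^{-1}(V) = ∅ ∈ τ ✓.
  V = {[x1=x2]}: π^{-1}(V) = {x1, x2} ∉ τ ✗.
  V = {[x3]}: π^{-1}(V) = {x3} ∈ τ ✓.
  V = {[x1=x2], [x3]}: π^{-1}(V) = {x1, x2, x3} ∈ τ ✓.
Open sets in the quotient: τ_Q = {{}, {[x3]}, {[x1=x2], [x3]}} (3 elements).


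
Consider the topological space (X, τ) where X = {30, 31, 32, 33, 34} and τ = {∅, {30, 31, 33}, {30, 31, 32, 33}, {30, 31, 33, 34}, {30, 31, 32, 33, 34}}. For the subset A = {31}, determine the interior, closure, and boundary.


int(A) = ∅, cl(A) = {30, 31, 32, 33, 34}, ∂A = {30, 31, 32, 33, 34}.

Closed sets in (X, τ) are complements of opens:
  closed(X, τ) = {∅, {32}, {34}, {32, 34}, {30, 31, 32, 33, 34}}.
int(A) = ⋃ {U ∈ τ : U ⊆ A}. Opens contained in A: ∅.
Taking the union of these: int(A) = ∅.
cl(A) = ⋂ {C closed : A ⊆ C}. Closed sets containing A: {30, 31, 32, 33, 34}.
Intersecting these: cl(A) = {30, 31, 32, 33, 34}.
∂A = cl(A) ∖ int(A) = {30, 31, 32, 33, 34} ∖ ∅ = {30, 31, 32, 33, 34}.


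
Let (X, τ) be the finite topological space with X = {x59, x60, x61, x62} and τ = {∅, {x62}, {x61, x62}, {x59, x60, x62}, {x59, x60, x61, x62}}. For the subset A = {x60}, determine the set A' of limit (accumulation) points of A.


A' = {x59}

For each x ∈ X, list the open sets U ∈ τ with x ∈ U, then check whether U ∩ (A ∖ {x}) ≠ ∅ for every such U.
  x = x59: opens ∋ x are {x59, x60, x62}, {x59, x60, x61, x62}; each meets A ∖ {x59}, so x IS a limit point.
  x = x60: open {x59, x60, x62} ∋ x has {x59, x60, x62} ∩ (A ∖ {x60}) = ∅, so x is NOT a limit point.
  x = x61: open {x61, x62} ∋ x has {x61, x62} ∩ (A ∖ {x61}) = ∅, so x is NOT a limit point.
  x = x62: open {x62} ∋ x has {x62} ∩ (A ∖ {x62}) = ∅, so x is NOT a limit point.
Collecting: A' = {x59}.


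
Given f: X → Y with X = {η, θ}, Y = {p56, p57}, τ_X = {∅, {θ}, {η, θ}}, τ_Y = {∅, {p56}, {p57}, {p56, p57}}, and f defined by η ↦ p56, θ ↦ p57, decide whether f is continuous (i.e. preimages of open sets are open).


f is NOT continuous.

Compute f^{-1}(U) for each U ∈ τ_Y:
  U = ∅: f^{-1}(U) = ∅ ∈ τ_X ✓.
  U = {p56}: f^{-1}(U) = {η} ∉ τ_X ✗.
  U = {p57}: f^{-1}(U) = {θ} ∈ τ_X ✓.
  U = {p56, p57}: f^{-1}(U) = {η, θ} ∈ τ_X ✓.
Found U = {p56} with f^{-1}(U) = {η} not in τ_X. Therefore f is NOT continuous.


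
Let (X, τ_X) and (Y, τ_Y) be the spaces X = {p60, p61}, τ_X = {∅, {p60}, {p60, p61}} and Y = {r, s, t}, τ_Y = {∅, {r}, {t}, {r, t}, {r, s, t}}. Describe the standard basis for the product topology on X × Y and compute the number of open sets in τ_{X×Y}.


Basis B = {∅ × ∅, {p60} × {r}, {p60} × {t}, {p60} × {r, t}, {p60, p61} × {r}, {p60, p61} × {t}, {p60} × {r, s, t}, {p60, p61} × {r, t}, {p60, p61} × {r, s, t}}; |τ_{X×Y}| = 14.

Enumerate products U × V with U ∈ τ_X, V ∈ τ_Y (deduplicated):
  ∅ × ∅ = {} (∅)
  {p60} × {r} = {(p60,r)}
  {p60} × {t} = {(p60,t)}
  {p60} × {r, t} = {(p60,r), (p60,t)}
  {p60, p61} × {r} = {(p60,r), (p61,r)}
  {p60, p61} × {t} = {(p60,t), (p61,t)}
  {p60} × {r, s, t} = {(p60,r), (p60,s), (p60,t)}
  {p60, p61} × {r, t} = {(p60,r), (p60,t), (p61,r), (p61,t)}
  {p60, p61} × {r, s, t} = {(p60,r), (p60,s), (p60,t), (p61,r), (p61,s), (p61,t)}
These 9 distinct sets form the basis B.
Close under arbitrary unions to get τ_{X×Y}; counting gives |τ_{X×Y}| = 14.


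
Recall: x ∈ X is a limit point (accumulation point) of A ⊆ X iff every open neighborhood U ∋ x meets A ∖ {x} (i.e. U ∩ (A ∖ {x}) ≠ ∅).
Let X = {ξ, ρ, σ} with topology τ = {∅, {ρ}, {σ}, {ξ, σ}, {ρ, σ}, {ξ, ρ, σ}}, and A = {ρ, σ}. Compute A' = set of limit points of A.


A' = {ξ}

For each x ∈ X, list the open sets U ∈ τ with x ∈ U, then check whether U ∩ (A ∖ {x}) ≠ ∅ for every such U.
  x = ξ: opens ∋ x are {ξ, σ}, {ξ, ρ, σ}; each meets A ∖ {ξ}, so x IS a limit point.
  x = ρ: open {ρ} ∋ x has {ρ} ∩ (A ∖ {ρ}) = ∅, so x is NOT a limit point.
  x = σ: open {σ} ∋ x has {σ} ∩ (A ∖ {σ}) = ∅, so x is NOT a limit point.
Collecting: A' = {ξ}.


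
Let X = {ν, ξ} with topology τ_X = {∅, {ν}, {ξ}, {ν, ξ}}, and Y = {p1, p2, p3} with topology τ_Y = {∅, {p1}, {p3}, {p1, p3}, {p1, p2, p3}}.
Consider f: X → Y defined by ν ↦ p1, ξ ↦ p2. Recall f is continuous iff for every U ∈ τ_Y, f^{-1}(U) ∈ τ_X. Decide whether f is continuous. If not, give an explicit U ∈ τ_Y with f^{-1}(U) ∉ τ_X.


f IS continuous.

Compute f^{-1}(U) for each U ∈ τ_Y:
  U = ∅: f^{-1}(U) = ∅ ∈ τ_X ✓.
  U = {p1}: f^{-1}(U) = {ν} ∈ τ_X ✓.
  U = {p3}: f^{-1}(U) = ∅ ∈ τ_X ✓.
  U = {p1, p3}: f^{-1}(U) = {ν} ∈ τ_X ✓.
  U = {p1, p2, p3}: f^{-1}(U) = {ν, ξ} ∈ τ_X ✓.
Every preimage lies in τ_X, so f IS continuous.


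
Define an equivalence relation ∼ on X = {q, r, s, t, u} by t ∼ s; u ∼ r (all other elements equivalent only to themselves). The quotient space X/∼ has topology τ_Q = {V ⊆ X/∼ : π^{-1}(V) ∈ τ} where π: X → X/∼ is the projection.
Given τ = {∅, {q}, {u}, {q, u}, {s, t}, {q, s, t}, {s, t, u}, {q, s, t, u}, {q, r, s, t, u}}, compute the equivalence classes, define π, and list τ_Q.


X/∼ = {[q], [r=u], [s=t]}; |τ_Q| = 5.

Equivalence classes: [q], [r=u], [s=t].
Quotient map π: X → X/∼ sends q ↦ [q], r ↦ [r=u], s ↦ [s=t], t ↦ [s=t], u ↦ [r=u].
For each subset V ⊆ X/∼, compute π^{-1}(V) ⊆ X and check whether π^{-1}(V) ∈ τ. V is open in τ_Q iff π^{-1}(V) ∈ τ.
  V = {}: π^{-1}(V) = ∅ ∈ τ ✓.
  V = {[q]}: π^{-1}(V) = {q} ∈ τ ✓.
  V = {[r=u]}: π^{-1}(V) = {r, u} ∉ τ ✗.
  V = {[q], [r=u]}: π^{-1}(V) = {q, r, u} ∉ τ ✗.
  V = {[s=t]}: π^{-1}(V) = {s, t} ∈ τ ✓.
  V = {[q], [s=t]}: π^{-1}(V) = {q, s, t} ∈ τ ✓.
  V = {[r=u], [s=t]}: π^{-1}(V) = {r, s, t, u} ∉ τ ✗.
  V = {[q], [r=u], [s=t]}: π^{-1}(V) = {q, r, s, t, u} ∈ τ ✓.
Open sets in the quotient: τ_Q = {{}, {[q]}, {[s=t]}, {[q], [s=t]}, {[q], [r=u], [s=t]}} (5 elements).


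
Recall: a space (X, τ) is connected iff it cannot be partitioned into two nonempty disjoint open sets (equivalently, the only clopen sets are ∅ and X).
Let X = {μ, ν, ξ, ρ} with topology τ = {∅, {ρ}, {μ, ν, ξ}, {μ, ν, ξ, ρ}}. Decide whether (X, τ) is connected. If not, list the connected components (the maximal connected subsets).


(X, τ) is disconnected; components = [{ρ}, {μ, ν, ξ}].

Find clopen sets (U ∈ τ with X ∖ U ∈ τ):
  U = ∅, X ∖ U = {μ, ν, ξ, ρ} — both open, so U is clopen.
  U = {ρ}, X ∖ U = {μ, ν, ξ} — both open, so U is clopen.
  U = {μ, ν, ξ}, X ∖ U = {ρ} — both open, so U is clopen.
  U = {μ, ν, ξ, ρ}, X ∖ U = ∅ — both open, so U is clopen.
Nontrivial clopen(s) exist: e.g. {ρ}. So (X, τ) is disconnected.
Compute connected components by grouping points that agree on all clopens:
  component: {ρ}
  component: {μ, ν, ξ}


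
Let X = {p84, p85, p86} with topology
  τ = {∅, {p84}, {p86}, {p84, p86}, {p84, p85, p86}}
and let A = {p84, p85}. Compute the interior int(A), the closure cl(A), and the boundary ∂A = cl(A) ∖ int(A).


int(A) = {p84}, cl(A) = {p84, p85}, ∂A = {p85}.

Closed sets in (X, τ) are complements of opens:
  closed(X, τ) = {∅, {p85}, {p84, p85}, {p85, p86}, {p84, p85, p86}}.
int(A) = ⋃ {U ∈ τ : U ⊆ A}. Opens contained in A: ∅, {p84}.
Taking the union of these: int(A) = {p84}.
cl(A) = ⋂ {C closed : A ⊆ C}. Closed sets containing A: {p84, p85}, {p84, p85, p86}.
Intersecting these: cl(A) = {p84, p85}.
∂A = cl(A) ∖ int(A) = {p84, p85} ∖ {p84} = {p85}.


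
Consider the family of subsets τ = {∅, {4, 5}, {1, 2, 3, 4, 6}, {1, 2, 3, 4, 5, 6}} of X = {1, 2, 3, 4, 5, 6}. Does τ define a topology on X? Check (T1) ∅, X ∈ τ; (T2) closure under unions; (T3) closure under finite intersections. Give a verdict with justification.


τ is NOT a topology on X.

Axiom (T1): ∅ ∈ τ? Yes; X ∈ τ? Yes.
Axiom (T2/T3): check pairwise unions and intersections of members of τ.
Counterexample for (T3): {4, 5} ∩ {1, 2, 3, 4, 6} = {4} ∉ τ. Therefore τ is NOT a topology.


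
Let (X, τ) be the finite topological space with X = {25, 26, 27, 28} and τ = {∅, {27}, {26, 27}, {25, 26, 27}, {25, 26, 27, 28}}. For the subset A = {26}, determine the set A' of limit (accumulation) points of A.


A' = {25, 28}

For each x ∈ X, list the open sets U ∈ τ with x ∈ U, then check whether U ∩ (A ∖ {x}) ≠ ∅ for every such U.
  x = 25: opens ∋ x are {25, 26, 27}, {25, 26, 27, 28}; each meets A ∖ {25}, so x IS a limit point.
  x = 26: open {26, 27} ∋ x has {26, 27} ∩ (A ∖ {26}) = ∅, so x is NOT a limit point.
  x = 27: open {27} ∋ x has {27} ∩ (A ∖ {27}) = ∅, so x is NOT a limit point.
  x = 28: opens ∋ x are {25, 26, 27, 28}; each meets A ∖ {28}, so x IS a limit point.
Collecting: A' = {25, 28}.


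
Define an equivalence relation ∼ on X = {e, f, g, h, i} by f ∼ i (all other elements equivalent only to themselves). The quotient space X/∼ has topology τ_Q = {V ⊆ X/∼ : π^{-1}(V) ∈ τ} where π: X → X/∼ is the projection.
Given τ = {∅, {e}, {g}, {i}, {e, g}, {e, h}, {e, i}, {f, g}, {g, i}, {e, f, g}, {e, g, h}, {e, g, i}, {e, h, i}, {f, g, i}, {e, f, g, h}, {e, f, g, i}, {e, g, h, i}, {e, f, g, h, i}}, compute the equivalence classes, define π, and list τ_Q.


X/∼ = {[e], [f=i], [g], [h]}; |τ_Q| = 9.

Equivalence classes: [e], [f=i], [g], [h].
Quotient map π: X → X/∼ sends e ↦ [e], f ↦ [f=i], g ↦ [g], h ↦ [h], i ↦ [f=i].
For each subset V ⊆ X/∼, compute π^{-1}(V) ⊆ X and check whether π^{-1}(V) ∈ τ. V is open in τ_Q iff π^{-1}(V) ∈ τ.
  V = {}: π^{-1}(V) = ∅ ∈ τ ✓.
  V = {[e]}: π^{-1}(V) = {e} ∈ τ ✓.
  V = {[f=i]}: π^{-1}(V) = {f, i} ∉ τ ✗.
  V = {[e], [f=i]}: π^{-1}(V) = {e, f, i} ∉ τ ✗.
  V = {[g]}: π^{-1}(V) = {g} ∈ τ ✓.
  V = {[e], [g]}: π^{-1}(V) = {e, g} ∈ τ ✓.
  V = {[f=i], [g]}: π^{-1}(V) = {f, g, i} ∈ τ ✓.
  V = {[e], [f=i], [g]}: π^{-1}(V) = {e, f, g, i} ∈ τ ✓.
  V = {[h]}: π^{-1}(V) = {h} ∉ τ ✗.
  V = {[e], [h]}: π^{-1}(V) = {e, h} ∈ τ ✓.
  V = {[f=i], [h]}: π^{-1}(V) = {f, h, i} ∉ τ ✗.
  V = {[e], [f=i], [h]}: π^{-1}(V) = {e, f, h, i} ∉ τ ✗.
  V = {[g], [h]}: π^{-1}(V) = {g, h} ∉ τ ✗.
  V = {[e], [g], [h]}: π^{-1}(V) = {e, g, h} ∈ τ ✓.
  V = {[f=i], [g], [h]}: π^{-1}(V) = {f, g, h, i} ∉ τ ✗.
  V = {[e], [f=i], [g], [h]}: π^{-1}(V) = {e, f, g, h, i} ∈ τ ✓.
Open sets in the quotient: τ_Q = {{}, {[e]}, {[g]}, {[e], [g]}, {[f=i], [g]}, {[e], [f=i], [g]}, {[e], [h]}, {[e], [g], [h]}, {[e], [f=i], [g], [h]}} (9 elements).


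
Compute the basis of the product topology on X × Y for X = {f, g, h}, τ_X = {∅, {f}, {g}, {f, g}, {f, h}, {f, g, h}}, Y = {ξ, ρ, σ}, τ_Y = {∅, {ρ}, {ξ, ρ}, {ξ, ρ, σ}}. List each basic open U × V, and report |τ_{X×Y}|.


Basis B = {∅ × ∅, {f} × {ρ}, {g} × {ρ}, {f} × {ξ, ρ}, {f, g} × {ρ}, {f, h} × {ρ}, {g} × {ξ, ρ}, {f} × {ξ, ρ, σ}, {f, g, h} × {ρ}, {g} × {ξ, ρ, σ}, {f, g} × {ξ, ρ}, {f, h} × {ξ, ρ}, {f, g} × {ξ, ρ, σ}, {f, h} × {ξ, ρ, σ}, {f, g, h} × {ξ, ρ}, {f, g, h} × {ξ, ρ, σ}}; |τ_{X×Y}| = 40.

Enumerate products U × V with U ∈ τ_X, V ∈ τ_Y (deduplicated):
  ∅ × ∅ = {} (∅)
  {f} × {ρ} = {(f,ρ)}
  {g} × {ρ} = {(g,ρ)}
  {f} × {ξ, ρ} = {(f,ξ), (f,ρ)}
  {f, g} × {ρ} = {(f,ρ), (g,ρ)}
  {f, h} × {ρ} = {(f,ρ), (h,ρ)}
  {g} × {ξ, ρ} = {(g,ξ), (g,ρ)}
  {f} × {ξ, ρ, σ} = {(f,ξ), (f,ρ), (f,σ)}
  {f, g, h} × {ρ} = {(f,ρ), (g,ρ), (h,ρ)}
  {g} × {ξ, ρ, σ} = {(g,ξ), (g,ρ), (g,σ)}
  {f, g} × {ξ, ρ} = {(f,ξ), (f,ρ), (g,ξ), (g,ρ)}
  {f, h} × {ξ, ρ} = {(f,ξ), (f,ρ), (h,ξ), (h,ρ)}
  {f, g} × {ξ, ρ, σ} = {(f,ξ), (f,ρ), (f,σ), (g,ξ), (g,ρ), (g,σ)}
  {f, h} × {ξ, ρ, σ} = {(f,ξ), (f,ρ), (f,σ), (h,ξ), (h,ρ), (h,σ)}
  {f, g, h} × {ξ, ρ} = {(f,ξ), (f,ρ), (g,ξ), (g,ρ), (h,ξ), (h,ρ)}
  {f, g, h} × {ξ, ρ, σ} = {(f,ξ), (f,ρ), (f,σ), (g,ξ), (g,ρ), (g,σ), (h,ξ), (h,ρ), (h,σ)}
These 16 distinct sets form the basis B.
Close under arbitrary unions to get τ_{X×Y}; counting gives |τ_{X×Y}| = 40.


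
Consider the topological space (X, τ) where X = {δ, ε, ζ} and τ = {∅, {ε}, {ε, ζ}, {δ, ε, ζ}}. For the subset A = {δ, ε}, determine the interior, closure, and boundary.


int(A) = {ε}, cl(A) = {δ, ε, ζ}, ∂A = {δ, ζ}.

Closed sets in (X, τ) are complements of opens:
  closed(X, τ) = {∅, {δ}, {δ, ζ}, {δ, ε, ζ}}.
int(A) = ⋃ {U ∈ τ : U ⊆ A}. Opens contained in A: ∅, {ε}.
Taking the union of these: int(A) = {ε}.
cl(A) = ⋂ {C closed : A ⊆ C}. Closed sets containing A: {δ, ε, ζ}.
Intersecting these: cl(A) = {δ, ε, ζ}.
∂A = cl(A) ∖ int(A) = {δ, ε, ζ} ∖ {ε} = {δ, ζ}.


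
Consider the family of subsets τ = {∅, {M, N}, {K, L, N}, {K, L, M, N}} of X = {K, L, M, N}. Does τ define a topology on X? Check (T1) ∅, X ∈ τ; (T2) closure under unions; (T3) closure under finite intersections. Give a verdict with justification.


τ is NOT a topology on X.

Axiom (T1): ∅ ∈ τ? Yes; X ∈ τ? Yes.
Axiom (T2/T3): check pairwise unions and intersections of members of τ.
Counterexample for (T3): {M, N} ∩ {K, L, N} = {N} ∉ τ. Therefore τ is NOT a topology.


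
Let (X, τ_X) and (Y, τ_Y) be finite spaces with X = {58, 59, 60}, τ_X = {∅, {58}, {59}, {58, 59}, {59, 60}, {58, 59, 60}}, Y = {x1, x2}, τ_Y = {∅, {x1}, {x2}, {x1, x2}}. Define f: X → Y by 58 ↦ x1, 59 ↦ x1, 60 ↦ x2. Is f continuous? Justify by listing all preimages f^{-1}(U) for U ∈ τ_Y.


f is NOT continuous.

Compute f^{-1}(U) for each U ∈ τ_Y:
  U = ∅: f^{-1}(U) = ∅ ∈ τ_X ✓.
  U = {x1}: f^{-1}(U) = {58, 59} ∈ τ_X ✓.
  U = {x2}: f^{-1}(U) = {60} ∉ τ_X ✗.
  U = {x1, x2}: f^{-1}(U) = {58, 59, 60} ∈ τ_X ✓.
Found U = {x2} with f^{-1}(U) = {60} not in τ_X. Therefore f is NOT continuous.


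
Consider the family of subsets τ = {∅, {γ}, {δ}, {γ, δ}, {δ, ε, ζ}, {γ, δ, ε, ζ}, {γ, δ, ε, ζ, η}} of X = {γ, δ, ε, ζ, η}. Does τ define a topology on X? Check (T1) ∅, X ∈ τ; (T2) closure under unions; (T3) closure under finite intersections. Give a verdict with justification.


τ IS a topology on X.

Axiom (T1): ∅ ∈ τ? Yes; X ∈ τ? Yes.
Axiom (T2/T3): check pairwise unions and intersections of members of τ.
All pairwise intersections and unions checked — each lies in τ. Therefore τ satisfies (T1), (T2), (T3): it IS a topology on X.


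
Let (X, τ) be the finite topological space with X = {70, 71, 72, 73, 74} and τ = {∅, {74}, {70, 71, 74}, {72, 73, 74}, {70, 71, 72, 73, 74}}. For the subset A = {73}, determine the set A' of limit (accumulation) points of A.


A' = {72}

For each x ∈ X, list the open sets U ∈ τ with x ∈ U, then check whether U ∩ (A ∖ {x}) ≠ ∅ for every such U.
  x = 70: open {70, 71, 74} ∋ x has {70, 71, 74} ∩ (A ∖ {70}) = ∅, so x is NOT a limit point.
  x = 71: open {70, 71, 74} ∋ x has {70, 71, 74} ∩ (A ∖ {71}) = ∅, so x is NOT a limit point.
  x = 72: opens ∋ x are {72, 73, 74}, {70, 71, 72, 73, 74}; each meets A ∖ {72}, so x IS a limit point.
  x = 73: open {72, 73, 74} ∋ x has {72, 73, 74} ∩ (A ∖ {73}) = ∅, so x is NOT a limit point.
  x = 74: open {74} ∋ x has {74} ∩ (A ∖ {74}) = ∅, so x is NOT a limit point.
Collecting: A' = {72}.


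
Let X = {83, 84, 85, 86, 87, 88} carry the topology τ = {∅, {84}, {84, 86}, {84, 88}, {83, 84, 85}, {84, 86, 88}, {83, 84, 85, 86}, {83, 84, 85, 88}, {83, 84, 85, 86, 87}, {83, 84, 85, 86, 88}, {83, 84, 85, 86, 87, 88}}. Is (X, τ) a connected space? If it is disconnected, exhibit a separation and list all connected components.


(X, τ) is connected.

Find clopen sets (U ∈ τ with X ∖ U ∈ τ):
  U = ∅, X ∖ U = {83, 84, 85, 86, 87, 88} — both open, so U is clopen.
  U = {83, 84, 85, 86, 87, 88}, X ∖ U = ∅ — both open, so U is clopen.
Only trivial clopens (∅ and X) exist, so (X, τ) is connected.
Compute connected components by grouping points that agree on all clopens:
  component: {83, 84, 85, 86, 87, 88}


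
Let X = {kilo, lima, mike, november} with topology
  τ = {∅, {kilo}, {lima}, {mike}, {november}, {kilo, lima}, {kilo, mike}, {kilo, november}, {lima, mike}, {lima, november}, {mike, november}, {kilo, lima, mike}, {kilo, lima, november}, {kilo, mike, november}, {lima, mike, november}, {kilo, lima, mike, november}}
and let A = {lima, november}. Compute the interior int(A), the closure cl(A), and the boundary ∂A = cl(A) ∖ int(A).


int(A) = {lima, november}, cl(A) = {lima, november}, ∂A = ∅.

Closed sets in (X, τ) are complements of opens:
  closed(X, τ) = {∅, {kilo}, {lima}, {mike}, {november}, {kilo, lima}, {kilo, mike}, {kilo, november}, {lima, mike}, {lima, november}, {mike, november}, {kilo, lima, mike}, {kilo, lima, november}, {kilo, mike, november}, {lima, mike, november}, {kilo, lima, mike, november}}.
int(A) = ⋃ {U ∈ τ : U ⊆ A}. Opens contained in A: ∅, {lima}, {november}, {lima, november}.
Taking the union of these: int(A) = {lima, november}.
cl(A) = ⋂ {C closed : A ⊆ C}. Closed sets containing A: {lima, november}, {kilo, lima, november}, {lima, mike, november}, {kilo, lima, mike, november}.
Intersecting these: cl(A) = {lima, november}.
∂A = cl(A) ∖ int(A) = {lima, november} ∖ {lima, november} = ∅.


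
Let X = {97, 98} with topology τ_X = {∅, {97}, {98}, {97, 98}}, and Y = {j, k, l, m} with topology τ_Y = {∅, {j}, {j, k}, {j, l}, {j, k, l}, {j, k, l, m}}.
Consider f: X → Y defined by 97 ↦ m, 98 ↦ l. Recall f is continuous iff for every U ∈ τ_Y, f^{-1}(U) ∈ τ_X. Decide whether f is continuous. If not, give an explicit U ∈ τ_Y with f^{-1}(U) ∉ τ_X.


f IS continuous.

Compute f^{-1}(U) for each U ∈ τ_Y:
  U = ∅: f^{-1}(U) = ∅ ∈ τ_X ✓.
  U = {j}: f^{-1}(U) = ∅ ∈ τ_X ✓.
  U = {j, k}: f^{-1}(U) = ∅ ∈ τ_X ✓.
  U = {j, l}: f^{-1}(U) = {98} ∈ τ_X ✓.
  U = {j, k, l}: f^{-1}(U) = {98} ∈ τ_X ✓.
  U = {j, k, l, m}: f^{-1}(U) = {97, 98} ∈ τ_X ✓.
Every preimage lies in τ_X, so f IS continuous.


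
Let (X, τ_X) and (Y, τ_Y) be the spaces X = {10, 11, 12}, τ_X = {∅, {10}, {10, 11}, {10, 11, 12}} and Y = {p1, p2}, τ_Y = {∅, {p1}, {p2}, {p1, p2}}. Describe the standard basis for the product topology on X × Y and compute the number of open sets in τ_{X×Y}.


Basis B = {∅ × ∅, {10} × {p1}, {10} × {p2}, {10} × {p1, p2}, {10, 11} × {p1}, {10, 11} × {p2}, {10, 11, 12} × {p1}, {10, 11, 12} × {p2}, {10, 11} × {p1, p2}, {10, 11, 12} × {p1, p2}}; |τ_{X×Y}| = 16.

Enumerate products U × V with U ∈ τ_X, V ∈ τ_Y (deduplicated):
  ∅ × ∅ = {} (∅)
  {10} × {p1} = {(10,p1)}
  {10} × {p2} = {(10,p2)}
  {10} × {p1, p2} = {(10,p1), (10,p2)}
  {10, 11} × {p1} = {(10,p1), (11,p1)}
  {10, 11} × {p2} = {(10,p2), (11,p2)}
  {10, 11, 12} × {p1} = {(10,p1), (11,p1), (12,p1)}
  {10, 11, 12} × {p2} = {(10,p2), (11,p2), (12,p2)}
  {10, 11} × {p1, p2} = {(10,p1), (10,p2), (11,p1), (11,p2)}
  {10, 11, 12} × {p1, p2} = {(10,p1), (10,p2), (11,p1), (11,p2), (12,p1), (12,p2)}
These 10 distinct sets form the basis B.
Close under arbitrary unions to get τ_{X×Y}; counting gives |τ_{X×Y}| = 16.


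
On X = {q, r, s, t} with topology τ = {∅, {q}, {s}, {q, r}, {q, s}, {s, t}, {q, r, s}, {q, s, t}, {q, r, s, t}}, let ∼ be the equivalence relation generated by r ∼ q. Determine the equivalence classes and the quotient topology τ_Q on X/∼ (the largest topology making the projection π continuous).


X/∼ = {[q=r], [s], [t]}; |τ_Q| = 6.

Equivalence classes: [q=r], [s], [t].
Quotient map π: X → X/∼ sends q ↦ [q=r], r ↦ [q=r], s ↦ [s], t ↦ [t].
For each subset V ⊆ X/∼, compute π^{-1}(V) ⊆ X and check whether π^{-1}(V) ∈ τ. V is open in τ_Q iff π^{-1}(V) ∈ τ.
  V = {}: π^{-1}(V) = ∅ ∈ τ ✓.
  V = {[q=r]}: π^{-1}(V) = {q, r} ∈ τ ✓.
  V = {[s]}: π^{-1}(V) = {s} ∈ τ ✓.
  V = {[q=r], [s]}: π^{-1}(V) = {q, r, s} ∈ τ ✓.
  V = {[t]}: π^{-1}(V) = {t} ∉ τ ✗.
  V = {[q=r], [t]}: π^{-1}(V) = {q, r, t} ∉ τ ✗.
  V = {[s], [t]}: π^{-1}(V) = {s, t} ∈ τ ✓.
  V = {[q=r], [s], [t]}: π^{-1}(V) = {q, r, s, t} ∈ τ ✓.
Open sets in the quotient: τ_Q = {{}, {[q=r]}, {[s]}, {[q=r], [s]}, {[s], [t]}, {[q=r], [s], [t]}} (6 elements).


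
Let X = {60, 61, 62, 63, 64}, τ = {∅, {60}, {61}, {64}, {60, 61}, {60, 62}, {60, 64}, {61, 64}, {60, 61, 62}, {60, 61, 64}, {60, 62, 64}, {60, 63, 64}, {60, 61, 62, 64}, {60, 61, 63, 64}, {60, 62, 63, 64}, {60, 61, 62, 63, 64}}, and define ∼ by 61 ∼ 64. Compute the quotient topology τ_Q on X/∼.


X/∼ = {[60], [61=64], [62], [63]}; |τ_Q| = 8.

Equivalence classes: [60], [61=64], [62], [63].
Quotient map π: X → X/∼ sends 60 ↦ [60], 61 ↦ [61=64], 62 ↦ [62], 63 ↦ [63], 64 ↦ [61=64].
For each subset V ⊆ X/∼, compute π^{-1}(V) ⊆ X and check whether π^{-1}(V) ∈ τ. V is open in τ_Q iff π^{-1}(V) ∈ τ.
  V = {}: π^{-1}(V) = ∅ ∈ τ ✓.
  V = {[60]}: π^{-1}(V) = {60} ∈ τ ✓.
  V = {[61=64]}: π^{-1}(V) = {61, 64} ∈ τ ✓.
  V = {[60], [61=64]}: π^{-1}(V) = {60, 61, 64} ∈ τ ✓.
  V = {[62]}: π^{-1}(V) = {62} ∉ τ ✗.
  V = {[60], [62]}: π^{-1}(V) = {60, 62} ∈ τ ✓.
  V = {[61=64], [62]}: π^{-1}(V) = {61, 62, 64} ∉ τ ✗.
  V = {[60], [61=64], [62]}: π^{-1}(V) = {60, 61, 62, 64} ∈ τ ✓.
  V = {[63]}: π^{-1}(V) = {63} ∉ τ ✗.
  V = {[60], [63]}: π^{-1}(V) = {60, 63} ∉ τ ✗.
  V = {[61=64], [63]}: π^{-1}(V) = {61, 63, 64} ∉ τ ✗.
  V = {[60], [61=64], [63]}: π^{-1}(V) = {60, 61, 63, 64} ∈ τ ✓.
  V = {[62], [63]}: π^{-1}(V) = {62, 63} ∉ τ ✗.
  V = {[60], [62], [63]}: π^{-1}(V) = {60, 62, 63} ∉ τ ✗.
  V = {[61=64], [62], [63]}: π^{-1}(V) = {61, 62, 63, 64} ∉ τ ✗.
  V = {[60], [61=64], [62], [63]}: π^{-1}(V) = {60, 61, 62, 63, 64} ∈ τ ✓.
Open sets in the quotient: τ_Q = {{}, {[60]}, {[61=64]}, {[60], [61=64]}, {[60], [62]}, {[60], [61=64], [62]}, {[60], [61=64], [63]}, {[60], [61=64], [62], [63]}} (8 elements).


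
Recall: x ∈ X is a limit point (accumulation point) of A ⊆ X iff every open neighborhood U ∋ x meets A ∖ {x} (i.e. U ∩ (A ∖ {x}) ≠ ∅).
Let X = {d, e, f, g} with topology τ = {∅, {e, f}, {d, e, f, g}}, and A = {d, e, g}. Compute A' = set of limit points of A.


A' = {d, f, g}

For each x ∈ X, list the open sets U ∈ τ with x ∈ U, then check whether U ∩ (A ∖ {x}) ≠ ∅ for every such U.
  x = d: opens ∋ x are {d, e, f, g}; each meets A ∖ {d}, so x IS a limit point.
  x = e: open {e, f} ∋ x has {e, f} ∩ (A ∖ {e}) = ∅, so x is NOT a limit point.
  x = f: opens ∋ x are {e, f}, {d, e, f, g}; each meets A ∖ {f}, so x IS a limit point.
  x = g: opens ∋ x are {d, e, f, g}; each meets A ∖ {g}, so x IS a limit point.
Collecting: A' = {d, f, g}.


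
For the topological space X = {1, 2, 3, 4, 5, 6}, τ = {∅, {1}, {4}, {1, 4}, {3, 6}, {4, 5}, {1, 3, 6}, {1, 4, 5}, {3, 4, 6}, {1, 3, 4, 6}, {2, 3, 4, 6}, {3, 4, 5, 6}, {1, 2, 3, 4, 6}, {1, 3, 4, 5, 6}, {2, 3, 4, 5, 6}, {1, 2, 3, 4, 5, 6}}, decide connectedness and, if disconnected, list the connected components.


(X, τ) is disconnected; components = [{1}, {2, 3, 4, 5, 6}].

Find clopen sets (U ∈ τ with X ∖ U ∈ τ):
  U = ∅, X ∖ U = {1, 2, 3, 4, 5, 6} — both open, so U is clopen.
  U = {1}, X ∖ U = {2, 3, 4, 5, 6} — both open, so U is clopen.
  U = {2, 3, 4, 5, 6}, X ∖ U = {1} — both open, so U is clopen.
  U = {1, 2, 3, 4, 5, 6}, X ∖ U = ∅ — both open, so U is clopen.
Nontrivial clopen(s) exist: e.g. {1}. So (X, τ) is disconnected.
Compute connected components by grouping points that agree on all clopens:
  component: {1}
  component: {2, 3, 4, 5, 6}


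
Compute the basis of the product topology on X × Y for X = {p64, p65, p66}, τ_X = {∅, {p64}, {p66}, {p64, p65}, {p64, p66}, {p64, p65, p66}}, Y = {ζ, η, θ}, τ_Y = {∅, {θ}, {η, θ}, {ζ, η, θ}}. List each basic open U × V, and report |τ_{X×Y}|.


Basis B = {∅ × ∅, {p64} × {θ}, {p66} × {θ}, {p64} × {η, θ}, {p64, p65} × {θ}, {p64, p66} × {θ}, {p66} × {η, θ}, {p64} × {ζ, η, θ}, {p64, p65, p66} × {θ}, {p66} × {ζ, η, θ}, {p64, p65} × {η, θ}, {p64, p66} × {η, θ}, {p64, p65} × {ζ, η, θ}, {p64, p66} × {ζ, η, θ}, {p64, p65, p66} × {η, θ}, {p64, p65, p66} × {ζ, η, θ}}; |τ_{X×Y}| = 40.

Enumerate products U × V with U ∈ τ_X, V ∈ τ_Y (deduplicated):
  ∅ × ∅ = {} (∅)
  {p64} × {θ} = {(p64,θ)}
  {p66} × {θ} = {(p66,θ)}
  {p64} × {η, θ} = {(p64,η), (p64,θ)}
  {p64, p65} × {θ} = {(p64,θ), (p65,θ)}
  {p64, p66} × {θ} = {(p64,θ), (p66,θ)}
  {p66} × {η, θ} = {(p66,η), (p66,θ)}
  {p64} × {ζ, η, θ} = {(p64,ζ), (p64,η), (p64,θ)}
  {p64, p65, p66} × {θ} = {(p64,θ), (p65,θ), (p66,θ)}
  {p66} × {ζ, η, θ} = {(p66,ζ), (p66,η), (p66,θ)}
  {p64, p65} × {η, θ} = {(p64,η), (p64,θ), (p65,η), (p65,θ)}
  {p64, p66} × {η, θ} = {(p64,η), (p64,θ), (p66,η), (p66,θ)}
  {p64, p65} × {ζ, η, θ} = {(p64,ζ), (p64,η), (p64,θ), (p65,ζ), (p65,η), (p65,θ)}
  {p64, p66} × {ζ, η, θ} = {(p64,ζ), (p64,η), (p64,θ), (p66,ζ), (p66,η), (p66,θ)}
  {p64, p65, p66} × {η, θ} = {(p64,η), (p64,θ), (p65,η), (p65,θ), (p66,η), (p66,θ)}
  {p64, p65, p66} × {ζ, η, θ} = {(p64,ζ), (p64,η), (p64,θ), (p65,ζ), (p65,η), (p65,θ), (p66,ζ), (p66,η), (p66,θ)}
These 16 distinct sets form the basis B.
Close under arbitrary unions to get τ_{X×Y}; counting gives |τ_{X×Y}| = 40.


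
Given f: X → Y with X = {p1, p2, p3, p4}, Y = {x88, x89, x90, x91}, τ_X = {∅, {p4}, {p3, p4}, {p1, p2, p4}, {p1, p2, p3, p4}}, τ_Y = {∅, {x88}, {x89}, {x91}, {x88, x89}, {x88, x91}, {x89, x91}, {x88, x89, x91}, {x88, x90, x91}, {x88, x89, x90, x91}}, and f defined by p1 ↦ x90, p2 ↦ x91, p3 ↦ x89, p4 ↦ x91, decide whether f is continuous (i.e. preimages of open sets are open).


f is NOT continuous.

Compute f^{-1}(U) for each U ∈ τ_Y:
  U = ∅: f^{-1}(U) = ∅ ∈ τ_X ✓.
  U = {x88}: f^{-1}(U) = ∅ ∈ τ_X ✓.
  U = {x89}: f^{-1}(U) = {p3} ∉ τ_X ✗.
  U = {x91}: f^{-1}(U) = {p2, p4} ∉ τ_X ✗.
  U = {x88, x89}: f^{-1}(U) = {p3} ∉ τ_X ✗.
  U = {x88, x91}: f^{-1}(U) = {p2, p4} ∉ τ_X ✗.
  U = {x89, x91}: f^{-1}(U) = {p2, p3, p4} ∉ τ_X ✗.
  U = {x88, x89, x91}: f^{-1}(U) = {p2, p3, p4} ∉ τ_X ✗.
  U = {x88, x90, x91}: f^{-1}(U) = {p1, p2, p4} ∈ τ_X ✓.
  U = {x88, x89, x90, x91}: f^{-1}(U) = {p1, p2, p3, p4} ∈ τ_X ✓.
Found U = {x89} with f^{-1}(U) = {p3} not in τ_X. Therefore f is NOT continuous.


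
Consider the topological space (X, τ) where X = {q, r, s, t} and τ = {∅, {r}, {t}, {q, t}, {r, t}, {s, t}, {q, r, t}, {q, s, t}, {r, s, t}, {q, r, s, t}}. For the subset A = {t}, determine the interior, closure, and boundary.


int(A) = {t}, cl(A) = {q, s, t}, ∂A = {q, s}.

Closed sets in (X, τ) are complements of opens:
  closed(X, τ) = {∅, {q}, {r}, {s}, {q, r}, {q, s}, {r, s}, {q, r, s}, {q, s, t}, {q, r, s, t}}.
int(A) = ⋃ {U ∈ τ : U ⊆ A}. Opens contained in A: ∅, {t}.
Taking the union of these: int(A) = {t}.
cl(A) = ⋂ {C closed : A ⊆ C}. Closed sets containing A: {q, s, t}, {q, r, s, t}.
Intersecting these: cl(A) = {q, s, t}.
∂A = cl(A) ∖ int(A) = {q, s, t} ∖ {t} = {q, s}.


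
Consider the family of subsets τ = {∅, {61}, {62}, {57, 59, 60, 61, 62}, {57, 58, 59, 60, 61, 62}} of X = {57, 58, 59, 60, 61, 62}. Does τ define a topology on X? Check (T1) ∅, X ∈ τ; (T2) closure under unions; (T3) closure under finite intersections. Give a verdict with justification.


τ is NOT a topology on X.

Axiom (T1): ∅ ∈ τ? Yes; X ∈ τ? Yes.
Axiom (T2/T3): check pairwise unions and intersections of members of τ.
Counterexample for (T2): {61} ∪ {62} = {61, 62} ∉ τ. Therefore τ is NOT a topology.


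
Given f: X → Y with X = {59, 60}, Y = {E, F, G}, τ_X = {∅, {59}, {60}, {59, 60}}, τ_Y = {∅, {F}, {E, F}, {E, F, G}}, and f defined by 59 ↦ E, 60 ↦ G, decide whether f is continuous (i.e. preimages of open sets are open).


f IS continuous.

Compute f^{-1}(U) for each U ∈ τ_Y:
  U = ∅: f^{-1}(U) = ∅ ∈ τ_X ✓.
  U = {F}: f^{-1}(U) = ∅ ∈ τ_X ✓.
  U = {E, F}: f^{-1}(U) = {59} ∈ τ_X ✓.
  U = {E, F, G}: f^{-1}(U) = {59, 60} ∈ τ_X ✓.
Every preimage lies in τ_X, so f IS continuous.


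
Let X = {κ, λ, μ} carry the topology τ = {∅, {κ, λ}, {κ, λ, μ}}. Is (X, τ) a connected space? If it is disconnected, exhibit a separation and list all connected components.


(X, τ) is connected.

Find clopen sets (U ∈ τ with X ∖ U ∈ τ):
  U = ∅, X ∖ U = {κ, λ, μ} — both open, so U is clopen.
  U = {κ, λ, μ}, X ∖ U = ∅ — both open, so U is clopen.
Only trivial clopens (∅ and X) exist, so (X, τ) is connected.
Compute connected components by grouping points that agree on all clopens:
  component: {κ, λ, μ}


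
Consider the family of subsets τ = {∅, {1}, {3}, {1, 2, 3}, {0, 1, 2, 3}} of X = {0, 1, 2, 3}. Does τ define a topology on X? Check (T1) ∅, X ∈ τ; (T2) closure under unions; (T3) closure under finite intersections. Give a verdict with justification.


τ is NOT a topology on X.

Axiom (T1): ∅ ∈ τ? Yes; X ∈ τ? Yes.
Axiom (T2/T3): check pairwise unions and intersections of members of τ.
Counterexample for (T2): {1} ∪ {3} = {1, 3} ∉ τ. Therefore τ is NOT a topology.


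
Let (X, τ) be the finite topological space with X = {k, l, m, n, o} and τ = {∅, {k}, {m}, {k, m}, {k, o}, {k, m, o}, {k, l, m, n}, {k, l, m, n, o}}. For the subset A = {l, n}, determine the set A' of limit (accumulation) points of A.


A' = {l, n}

For each x ∈ X, list the open sets U ∈ τ with x ∈ U, then check whether U ∩ (A ∖ {x}) ≠ ∅ for every such U.
  x = k: open {k} ∋ x has {k} ∩ (A ∖ {k}) = ∅, so x is NOT a limit point.
  x = l: opens ∋ x are {k, l, m, n}, {k, l, m, n, o}; each meets A ∖ {l}, so x IS a limit point.
  x = m: open {m} ∋ x has {m} ∩ (A ∖ {m}) = ∅, so x is NOT a limit point.
  x = n: opens ∋ x are {k, l, m, n}, {k, l, m, n, o}; each meets A ∖ {n}, so x IS a limit point.
  x = o: open {k, o} ∋ x has {k, o} ∩ (A ∖ {o}) = ∅, so x is NOT a limit point.
Collecting: A' = {l, n}.


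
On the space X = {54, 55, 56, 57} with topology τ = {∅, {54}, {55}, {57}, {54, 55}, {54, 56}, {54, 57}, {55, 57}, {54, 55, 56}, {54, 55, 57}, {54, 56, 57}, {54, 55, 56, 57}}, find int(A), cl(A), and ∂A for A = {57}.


int(A) = {57}, cl(A) = {57}, ∂A = ∅.

Closed sets in (X, τ) are complements of opens:
  closed(X, τ) = {∅, {55}, {56}, {57}, {54, 56}, {55, 56}, {55, 57}, {56, 57}, {54, 55, 56}, {54, 56, 57}, {55, 56, 57}, {54, 55, 56, 57}}.
int(A) = ⋃ {U ∈ τ : U ⊆ A}. Opens contained in A: ∅, {57}.
Taking the union of these: int(A) = {57}.
cl(A) = ⋂ {C closed : A ⊆ C}. Closed sets containing A: {57}, {55, 57}, {56, 57}, {54, 56, 57}, {55, 56, 57}, {54, 55, 56, 57}.
Intersecting these: cl(A) = {57}.
∂A = cl(A) ∖ int(A) = {57} ∖ {57} = ∅.


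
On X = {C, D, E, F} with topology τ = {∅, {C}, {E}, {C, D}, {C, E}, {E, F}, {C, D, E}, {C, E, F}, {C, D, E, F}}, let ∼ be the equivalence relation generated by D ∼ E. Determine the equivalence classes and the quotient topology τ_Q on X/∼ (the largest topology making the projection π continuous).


X/∼ = {[C], [D=E], [F]}; |τ_Q| = 4.

Equivalence classes: [C], [D=E], [F].
Quotient map π: X → X/∼ sends C ↦ [C], D ↦ [D=E], E ↦ [D=E], F ↦ [F].
For each subset V ⊆ X/∼, compute π^{-1}(V) ⊆ X and check whether π^{-1}(V) ∈ τ. V is open in τ_Q iff π^{-1}(V) ∈ τ.
  V = {}: π^{-1}(V) = ∅ ∈ τ ✓.
  V = {[C]}: π^{-1}(V) = {C} ∈ τ ✓.
  V = {[D=E]}: π^{-1}(V) = {D, E} ∉ τ ✗.
  V = {[C], [D=E]}: π^{-1}(V) = {C, D, E} ∈ τ ✓.
  V = {[F]}: π^{-1}(V) = {F} ∉ τ ✗.
  V = {[C], [F]}: π^{-1}(V) = {C, F} ∉ τ ✗.
  V = {[D=E], [F]}: π^{-1}(V) = {D, E, F} ∉ τ ✗.
  V = {[C], [D=E], [F]}: π^{-1}(V) = {C, D, E, F} ∈ τ ✓.
Open sets in the quotient: τ_Q = {{}, {[C]}, {[C], [D=E]}, {[C], [D=E], [F]}} (4 elements).
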